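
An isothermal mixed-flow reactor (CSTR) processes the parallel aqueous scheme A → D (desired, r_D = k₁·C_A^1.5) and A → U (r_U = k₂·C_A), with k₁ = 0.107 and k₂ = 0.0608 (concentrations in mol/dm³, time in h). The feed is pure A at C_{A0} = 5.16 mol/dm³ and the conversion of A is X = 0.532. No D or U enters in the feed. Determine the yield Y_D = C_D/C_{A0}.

0.390

Exit C_A = C_{A0}(1−X) = 5.16×0.468 = 2.415 mol/dm³.
A CSTR operates uniformly at the exit composition, giving r_D = 0.4015 and r_U = 0.1468 (each k·C_A^n at C_A = 2.415).
Fraction of consumed A going to D: r_D/(r_D+r_U) = 0.7322.
C_D = 0.7322·C_{A0}·X = 0.7322×5.16×0.532 = 2.01 mol/dm³; Y_D = C_D/C_{A0} = 0.390.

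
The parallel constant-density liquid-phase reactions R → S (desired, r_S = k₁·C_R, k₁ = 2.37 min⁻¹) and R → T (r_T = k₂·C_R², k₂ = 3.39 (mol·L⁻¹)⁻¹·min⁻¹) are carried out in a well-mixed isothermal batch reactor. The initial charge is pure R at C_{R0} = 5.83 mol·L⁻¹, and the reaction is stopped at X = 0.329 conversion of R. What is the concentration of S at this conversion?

0.243 mol·L⁻¹

C_R = C_{R0}(1−X) = 3.912 mol·L⁻¹.
Along a PFR/batch, dC_S/dC_R = −r_S/(r_S+r_T) = −k₁/(k₁+k₂·C_R).
Integrating from C_{R0} to C_R: C_S = (2.37/3.39)·ln[(2.37+3.39·5.83)/(2.37+3.39·3.91)] = 0.6991·ln(22.13/15.63) = 0.2432 mol·L⁻¹.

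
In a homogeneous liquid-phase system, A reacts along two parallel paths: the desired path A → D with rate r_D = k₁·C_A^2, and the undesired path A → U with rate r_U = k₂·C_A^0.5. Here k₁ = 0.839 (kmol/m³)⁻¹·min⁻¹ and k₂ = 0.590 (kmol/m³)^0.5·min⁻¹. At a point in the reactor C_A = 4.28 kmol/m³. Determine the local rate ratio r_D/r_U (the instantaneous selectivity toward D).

S_{D/U} = r_D/r_U = (k₁·C_A^2)/(k₂·C_A^0.5) = (k₁/k₂)·C_A^1.5.
= (0.839×4.280^2) / (0.590×4.280^0.5) = 15.37/1.221 = 12.6.

12.6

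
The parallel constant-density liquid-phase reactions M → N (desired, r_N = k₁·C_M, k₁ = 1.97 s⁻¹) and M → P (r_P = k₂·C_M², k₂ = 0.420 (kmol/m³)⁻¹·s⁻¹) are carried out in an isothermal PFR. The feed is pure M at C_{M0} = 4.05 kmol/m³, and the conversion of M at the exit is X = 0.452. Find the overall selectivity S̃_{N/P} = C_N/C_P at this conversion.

C_M = C_{M0}(1−X) = 2.219 kmol/m³.
Along a PFR/batch, dC_N/dC_M = −r_N/(r_N+r_P) = −k₁/(k₁+k₂·C_M).
Integrating from C_{M0} to C_M: C_N = (1.97/0.420)·ln[(1.97+0.420·4.05)/(1.97+0.420·2.22)] = 4.690·ln(3.671/2.902) = 1.102 kmol/m³.
C_P = (C_{M0}−C_M)−C_N = 0.7283 kmol/m³; S̃_{N/P} = 1.102/0.7283 = 1.51.

1.51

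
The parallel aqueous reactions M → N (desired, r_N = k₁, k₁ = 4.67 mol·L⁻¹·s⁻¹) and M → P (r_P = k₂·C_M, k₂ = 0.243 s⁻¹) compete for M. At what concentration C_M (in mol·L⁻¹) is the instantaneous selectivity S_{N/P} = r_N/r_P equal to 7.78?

2.47 mol·L⁻¹

S_{N/P} = (k₁/k₂)·C_M⁻¹ ⇒ C_M = (S·k₂/k₁)^(-1).
= (7.78×0.243/4.67)^(-1) = (0.4048)^(-1) = 2.47 mol·L⁻¹.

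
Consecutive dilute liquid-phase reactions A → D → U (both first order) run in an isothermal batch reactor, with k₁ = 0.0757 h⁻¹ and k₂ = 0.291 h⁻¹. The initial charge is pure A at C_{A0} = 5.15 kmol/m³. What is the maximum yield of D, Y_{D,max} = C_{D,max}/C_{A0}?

For a first-order series the maximum intermediate yield is C_{D,max}/C_{A0} = (k₁/k₂)^[k₂/(k₂−k₁)].
= (0.0757/0.291)^(0.291/(0.291−0.0757)) = (0.2601)^(1.352) = 0.1620.

0.162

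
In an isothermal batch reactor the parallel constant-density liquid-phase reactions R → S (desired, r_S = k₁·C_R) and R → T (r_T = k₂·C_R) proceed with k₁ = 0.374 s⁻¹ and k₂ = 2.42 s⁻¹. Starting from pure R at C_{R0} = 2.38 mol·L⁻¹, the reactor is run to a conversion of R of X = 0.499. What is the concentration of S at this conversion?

C_R = C_{R0}(1−X) = 1.192 mol·L⁻¹.
Both paths are first order in R, so the instantaneous fraction to S is constant: dC_S/d(−C_R) = k₁/(k₁+k₂) = 0.1339.
C_S = 0.1339·(C_{R0}−C_R) = 0.1339×1.188 = 0.159 mol·L⁻¹.

0.159 mol·L⁻¹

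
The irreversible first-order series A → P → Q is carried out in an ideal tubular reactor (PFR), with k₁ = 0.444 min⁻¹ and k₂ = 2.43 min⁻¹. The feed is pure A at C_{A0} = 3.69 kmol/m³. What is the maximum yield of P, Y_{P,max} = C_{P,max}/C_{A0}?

0.125

Evaluating C_P at τ_opt = ln(k₂/k₁)/(k₂−k₁) gives C_{P,max}/C_{A0} = (k₁/k₂)^[k₂/(k₂−k₁)].
= (0.444/2.43)^(2.43/(2.43−0.444)) = (0.1827)^(1.224) = 0.1249.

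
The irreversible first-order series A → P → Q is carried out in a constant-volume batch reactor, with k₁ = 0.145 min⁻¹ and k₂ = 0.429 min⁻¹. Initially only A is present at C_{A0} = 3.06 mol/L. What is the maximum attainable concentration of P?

For a first-order series the maximum intermediate yield is C_{P,max}/C_{A0} = (k₁/k₂)^[k₂/(k₂−k₁)].
= (0.145/0.429)^(0.429/(0.429−0.145)) = (0.3380)^(1.511) = 0.1943.
C_{P,max} = 0.1943×3.06 = 0.594 mol/L.

0.594 mol/L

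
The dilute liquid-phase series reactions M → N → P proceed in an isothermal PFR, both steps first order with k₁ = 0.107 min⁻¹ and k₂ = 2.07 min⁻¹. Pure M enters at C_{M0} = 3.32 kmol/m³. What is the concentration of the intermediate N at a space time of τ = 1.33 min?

The intermediate concentration in a first-order A→B→C sequence is C_N = k₁C_{M0}(e^(−k₁τ) − e^(−k₂τ))/(k₂−k₁).
e^(−k₁τ) = e^(−0.107×1.33) = e^(−0.1423) = 0.8674; e^(−k₂τ) = e^(−2.753) = 0.06373.
C_N = 0.107×3.32/(2.07−0.107) × (0.8674−0.06373) = 0.1810×0.8036 = 0.1454 kmol/m³.

0.145 kmol/m³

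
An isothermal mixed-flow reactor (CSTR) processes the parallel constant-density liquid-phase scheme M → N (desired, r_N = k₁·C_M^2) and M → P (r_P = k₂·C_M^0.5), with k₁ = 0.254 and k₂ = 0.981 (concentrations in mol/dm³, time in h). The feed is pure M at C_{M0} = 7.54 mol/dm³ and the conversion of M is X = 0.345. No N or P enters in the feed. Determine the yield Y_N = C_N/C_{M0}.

0.255

Exit C_M = C_{M0}(1−X) = 7.54×0.655 = 4.939 mol/dm³.
Rates in a CSTR are evaluated at the outlet concentration: r_N = 0.254×4.939^2 = 6.195, r_P = 0.981×4.939^0.5 = 2.180.
Fraction of consumed M going to N: r_N/(r_N+r_P) = 0.7397.
C_N = 0.7397·C_{M0}·X = 0.7397×7.54×0.345 = 1.92 mol/dm³; Y_N = C_N/C_{M0} = 0.255.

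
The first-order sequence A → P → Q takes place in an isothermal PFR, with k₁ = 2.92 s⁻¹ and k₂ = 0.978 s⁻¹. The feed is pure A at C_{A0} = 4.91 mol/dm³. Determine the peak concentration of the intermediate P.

For a first-order series the maximum intermediate yield is C_{P,max}/C_{A0} = (k₁/k₂)^[k₂/(k₂−k₁)].
= (2.92/0.978)^(0.978/(0.978−2.92)) = (2.986)^(-0.5036) = 0.5765.
C_{P,max} = 0.5765×4.91 = 2.83 mol/dm³.

2.83 mol/dm³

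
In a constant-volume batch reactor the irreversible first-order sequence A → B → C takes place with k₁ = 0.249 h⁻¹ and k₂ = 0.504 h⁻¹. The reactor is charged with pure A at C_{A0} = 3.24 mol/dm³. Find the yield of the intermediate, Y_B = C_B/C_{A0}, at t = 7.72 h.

For first-order series with pure A initially, C_B(t) = k₁C_{A0}/(k₂−k₁)·(e^(−k₁t) − e^(−k₂t)).
e^(−k₁t) = e^(−0.249×7.72) = e^(−1.922) = 0.1463; e^(−k₂t) = e^(−3.891) = 0.02043.
C_B = 0.249×3.24/(0.504−0.249) × (0.1463−0.02043) = 3.164×0.1258 = 0.3981 mol/dm³.
Y_B = C_B/C_{A0} = 0.3981/3.24 = 0.123.

0.123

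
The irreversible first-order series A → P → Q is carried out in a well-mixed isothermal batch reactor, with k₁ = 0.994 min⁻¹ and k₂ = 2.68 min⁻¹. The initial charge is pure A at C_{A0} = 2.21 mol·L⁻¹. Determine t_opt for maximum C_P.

0.588 min

Setting dC_P/dt = 0 gives t_opt = ln(k₂/k₁)/(k₂−k₁).
= ln(2.68/0.994)/(2.68−0.994) = ln(2.696)/1.686 = 0.9918/1.686 = 0.588 min.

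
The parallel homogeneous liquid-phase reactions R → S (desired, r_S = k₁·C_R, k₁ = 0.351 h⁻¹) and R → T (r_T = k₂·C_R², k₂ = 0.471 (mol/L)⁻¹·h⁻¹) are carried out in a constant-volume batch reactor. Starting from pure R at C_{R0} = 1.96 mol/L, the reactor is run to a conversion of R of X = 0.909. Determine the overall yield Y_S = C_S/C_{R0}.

0.409

C_R = C_{R0}(1−X) = 0.1784 mol/L.
Along a PFR/batch, dC_S/dC_R = −r_S/(r_S+r_T) = −k₁/(k₁+k₂·C_R).
Integrating from C_{R0} to C_R: C_S = (0.351/0.471)·ln[(0.351+0.471·1.96)/(0.351+0.471·0.178)] = 0.7452·ln(1.274/0.4350) = 0.8009 mol/L.
Y_S = C_S/C_{R0} = 0.8009/1.96 = 0.409.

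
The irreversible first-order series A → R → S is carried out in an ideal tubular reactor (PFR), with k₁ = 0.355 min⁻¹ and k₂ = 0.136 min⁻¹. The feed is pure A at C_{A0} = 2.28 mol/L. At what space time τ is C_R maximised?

Setting dC_R/dτ = 0 gives τ_opt = ln(k₂/k₁)/(k₂−k₁).
= ln(0.136/0.355)/(0.136−0.355) = ln(0.3831)/-0.2190 = -0.9595/-0.2190 = 4.38 min.

4.38 min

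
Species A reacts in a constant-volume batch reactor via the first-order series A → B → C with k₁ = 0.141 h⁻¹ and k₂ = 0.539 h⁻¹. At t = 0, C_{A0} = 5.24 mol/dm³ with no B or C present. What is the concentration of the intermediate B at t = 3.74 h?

For first-order series with pure A initially, C_B(t) = k₁C_{A0}/(k₂−k₁)·(e^(−k₁t) − e^(−k₂t)).
e^(−k₁t) = e^(−0.141×3.74) = e^(−0.5273) = 0.5902; e^(−k₂t) = e^(−2.016) = 0.1332.
C_B = 0.141×5.24/(0.539−0.141) × (0.5902−0.1332) = 1.856×0.4570 = 0.8483 mol/dm³.

0.848 mol/dm³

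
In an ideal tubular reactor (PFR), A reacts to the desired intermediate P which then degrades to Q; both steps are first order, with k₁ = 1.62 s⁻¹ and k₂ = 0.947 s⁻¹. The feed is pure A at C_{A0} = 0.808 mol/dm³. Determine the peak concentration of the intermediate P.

Evaluating C_P at τ_opt = ln(k₂/k₁)/(k₂−k₁) gives C_{P,max}/C_{A0} = (k₁/k₂)^[k₂/(k₂−k₁)].
= (1.62/0.947)^(0.947/(0.947−1.62)) = (1.711)^(-1.407) = 0.4698.
C_{P,max} = 0.4698×0.808 = 0.380 mol/dm³.

0.380 mol/dm³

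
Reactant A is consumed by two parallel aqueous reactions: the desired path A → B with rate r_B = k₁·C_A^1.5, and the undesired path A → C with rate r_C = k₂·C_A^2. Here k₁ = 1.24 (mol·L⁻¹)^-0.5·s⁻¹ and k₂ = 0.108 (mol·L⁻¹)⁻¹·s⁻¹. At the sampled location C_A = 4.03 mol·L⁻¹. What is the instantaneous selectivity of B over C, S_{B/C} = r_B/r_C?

5.72

S_{B/C} = r_B/r_C = (k₁·C_A^1.5)/(k₂·C_A^2) = (k₁/k₂)·C_A^-0.5.
= (1.24×4.030^1.5) / (0.108×4.030^2) = 10.03/1.754 = 5.72.
The undesired path is higher order in A, so low C_A (CSTR or dilute feed) favours B.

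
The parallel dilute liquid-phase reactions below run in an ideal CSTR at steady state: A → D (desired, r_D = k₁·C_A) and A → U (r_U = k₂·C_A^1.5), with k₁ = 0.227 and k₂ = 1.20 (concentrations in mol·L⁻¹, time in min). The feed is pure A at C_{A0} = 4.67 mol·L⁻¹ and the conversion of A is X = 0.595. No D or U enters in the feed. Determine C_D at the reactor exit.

Exit C_A = C_{A0}(1−X) = 4.67×0.405 = 1.891 mol·L⁻¹.
Rates in a CSTR are evaluated at the outlet concentration: r_D = 0.227×1.891 = 0.4293, r_U = 1.20×1.891^1.5 = 3.121.
Fraction of consumed A going to D: r_D/(r_D+r_U) = 0.1209.
C_D = 0.1209·C_{A0}·X = 0.1209×4.67×0.595 = 0.336 mol·L⁻¹.

0.336 mol·L⁻¹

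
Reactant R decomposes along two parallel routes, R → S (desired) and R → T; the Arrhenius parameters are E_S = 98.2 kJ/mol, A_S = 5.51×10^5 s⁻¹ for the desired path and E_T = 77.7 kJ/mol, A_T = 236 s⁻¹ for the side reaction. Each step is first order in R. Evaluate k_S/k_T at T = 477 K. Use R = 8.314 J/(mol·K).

13.3

Since both paths have the same order in R, the concentration cancels and S_{S/T} = k_S/k_T = (A_S/A_T)·exp[(E_T−E_S)/(RT)].
(E_T−E_S)/(RT) = (77.7−98.2)×10³/(8.314×477) = -20500/3966 = -5.169.
k_S/k_T = (5.51×10^5/236)·exp(-5.169) = 2335 × 0.005689 = 13.3.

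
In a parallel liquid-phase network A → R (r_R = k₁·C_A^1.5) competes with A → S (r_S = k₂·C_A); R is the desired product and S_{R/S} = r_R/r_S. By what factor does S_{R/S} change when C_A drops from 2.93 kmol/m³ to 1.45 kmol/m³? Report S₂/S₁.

0.703

S_{R/S} = (k₁/k₂)·C_A^0.5, so S₂/S₁ = (C_{A,2}/C_{A,1})^0.5.
= (1.45/2.93)^0.5 = (0.4949)^0.5 = 0.703.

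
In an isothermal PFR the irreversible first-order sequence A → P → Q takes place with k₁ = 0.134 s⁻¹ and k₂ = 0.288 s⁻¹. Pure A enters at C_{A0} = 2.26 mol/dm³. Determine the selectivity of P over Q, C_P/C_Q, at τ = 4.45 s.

For first-order series with pure A initially, C_P(τ) = k₁C_{A0}/(k₂−k₁)·(e^(−k₁τ) − e^(−k₂τ)).
e^(−k₁τ) = e^(−0.134×4.45) = e^(−0.5963) = 0.5508; e^(−k₂τ) = e^(−1.282) = 0.2776.
C_P = 0.134×2.26/(0.288−0.134) × (0.5508−0.2776) = 1.966×0.2733 = 0.5374 mol/dm³.
C_A = C_{A0}e^(−k₁τ) = 1.245 mol/dm³, so C_Q = C_{A0}−C_A−C_P = 0.4777 mol/dm³; C_P/C_Q = 1.12.

1.12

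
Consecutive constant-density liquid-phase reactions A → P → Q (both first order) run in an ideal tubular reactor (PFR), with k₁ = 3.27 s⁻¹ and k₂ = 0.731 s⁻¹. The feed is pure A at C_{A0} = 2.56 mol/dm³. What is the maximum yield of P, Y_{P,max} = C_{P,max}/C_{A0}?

Evaluating C_P at τ_opt = ln(k₂/k₁)/(k₂−k₁) gives C_{P,max}/C_{A0} = (k₁/k₂)^[k₂/(k₂−k₁)].
= (3.27/0.731)^(0.731/(0.731−3.27)) = (4.473)^(-0.2879) = 0.6496.

0.650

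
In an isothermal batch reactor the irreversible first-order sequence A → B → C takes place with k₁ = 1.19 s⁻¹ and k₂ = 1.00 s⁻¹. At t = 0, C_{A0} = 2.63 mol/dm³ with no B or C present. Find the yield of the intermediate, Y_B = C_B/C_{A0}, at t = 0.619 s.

0.374

Solving the coupled first-order balances gives C_B(t) = [k₁/(k₂−k₁)]·C_{A0}·(e^(−k₁t) − e^(−k₂t)).
e^(−k₁t) = e^(−1.19×0.619) = e^(−0.7366) = 0.4787; e^(−k₂t) = e^(−0.6190) = 0.5385.
C_B = 1.19×2.63/(1.00−1.19) × (0.4787−0.5385) = (-16.47)×(-0.05975) = 0.9842 mol/dm³.
Y_B = C_B/C_{A0} = 0.9842/2.63 = 0.374.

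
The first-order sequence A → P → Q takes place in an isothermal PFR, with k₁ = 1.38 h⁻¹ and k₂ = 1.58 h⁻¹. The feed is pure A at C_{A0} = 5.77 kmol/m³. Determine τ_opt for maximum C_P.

0.677 h

The intermediate peaks when r₁ = r₂, i.e. k₁e^(−k₁τ) = k₂e^(−k₂τ), giving τ_opt = ln(k₂/k₁)/(k₂−k₁).
= ln(1.58/1.38)/(1.58−1.38) = ln(1.145)/0.2000 = 0.1353/0.2000 = 0.677 h.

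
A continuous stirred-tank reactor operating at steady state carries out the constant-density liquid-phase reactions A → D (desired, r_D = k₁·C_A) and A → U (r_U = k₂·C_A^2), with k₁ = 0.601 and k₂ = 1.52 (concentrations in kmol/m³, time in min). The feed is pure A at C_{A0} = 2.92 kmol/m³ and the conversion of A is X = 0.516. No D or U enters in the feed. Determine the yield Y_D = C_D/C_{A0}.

0.113

Exit C_A = C_{A0}(1−X) = 2.92×0.484 = 1.413 kmol/m³.
In a CSTR the entire volume is at exit conditions, so r_D = 0.601×1.413 = 0.8494 and r_U = 1.52×1.413^2 = 3.036.
Fraction of consumed A going to D: r_D/(r_D+r_U) = 0.2186.
C_D = 0.2186·C_{A0}·X = 0.2186×2.92×0.516 = 0.329 kmol/m³; Y_D = C_D/C_{A0} = 0.113.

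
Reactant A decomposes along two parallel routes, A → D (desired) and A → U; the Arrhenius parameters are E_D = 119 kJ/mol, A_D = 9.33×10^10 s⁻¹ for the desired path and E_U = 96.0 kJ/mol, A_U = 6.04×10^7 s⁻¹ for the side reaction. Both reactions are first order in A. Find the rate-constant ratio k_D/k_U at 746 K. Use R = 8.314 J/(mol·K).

37.9

Since both paths have the same order in A, the concentration cancels and S_{D/U} = k_D/k_U = (A_D/A_U)·exp[(E_U−E_D)/(RT)].
(E_U−E_D)/(RT) = (96.0−119)×10³/(8.314×746) = -23000/6202 = -3.708.
k_D/k_U = (9.33×10^10/6.04×10^7)·exp(-3.708) = 1545 × 0.02452 = 37.9.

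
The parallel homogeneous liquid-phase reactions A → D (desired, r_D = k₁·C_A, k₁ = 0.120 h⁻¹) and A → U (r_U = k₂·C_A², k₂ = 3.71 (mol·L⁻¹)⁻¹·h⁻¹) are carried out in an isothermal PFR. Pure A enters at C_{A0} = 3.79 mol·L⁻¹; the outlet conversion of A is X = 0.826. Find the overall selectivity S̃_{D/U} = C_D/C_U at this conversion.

C_A = C_{A0}(1−X) = 0.6595 mol·L⁻¹.
Along a PFR/batch, dC_D/dC_A = −r_D/(r_D+r_U) = −k₁/(k₁+k₂·C_A).
Integrating from C_{A0} to C_A: C_D = (0.120/3.71)·ln[(0.120+3.71·3.79)/(0.120+3.71·0.659)] = 0.03235·ln(14.18/2.567) = 0.05529 mol·L⁻¹.
C_U = (C_{A0}−C_A)−C_D = 3.075 mol·L⁻¹; S̃_{D/U} = 0.05529/3.075 = 0.0180.

0.0180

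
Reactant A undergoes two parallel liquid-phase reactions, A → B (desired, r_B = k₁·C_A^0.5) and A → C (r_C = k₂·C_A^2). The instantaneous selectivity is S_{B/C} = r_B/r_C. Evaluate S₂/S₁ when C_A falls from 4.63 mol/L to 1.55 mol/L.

S_{B/C} = (k₁/k₂)·C_A^-1.5, so S₂/S₁ = (C_{A,2}/C_{A,1})^-1.5.
= (1.55/4.63)^(-1.5) = (0.3348)^(-1.5) = 5.16.

5.16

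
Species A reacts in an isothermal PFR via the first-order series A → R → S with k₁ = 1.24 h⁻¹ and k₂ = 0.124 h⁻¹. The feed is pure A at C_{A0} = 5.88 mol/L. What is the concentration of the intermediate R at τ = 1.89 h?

4.54 mol/L

For first-order series with pure A initially, C_R(τ) = k₁C_{A0}/(k₂−k₁)·(e^(−k₁τ) − e^(−k₂τ)).
e^(−k₁τ) = e^(−1.24×1.89) = e^(−2.344) = 0.09598; e^(−k₂τ) = e^(−0.2344) = 0.7911.
C_R = 1.24×5.88/(0.124−1.24) × (0.09598−0.7911) = (-6.533)×(-0.6951) = 4.541 mol/L.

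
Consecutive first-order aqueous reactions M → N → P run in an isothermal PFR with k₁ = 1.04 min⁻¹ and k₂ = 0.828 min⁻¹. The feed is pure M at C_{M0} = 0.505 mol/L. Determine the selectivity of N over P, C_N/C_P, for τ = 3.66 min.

0.150

Solving the coupled first-order balances gives C_N(τ) = [k₁/(k₂−k₁)]·C_{M0}·(e^(−k₁τ) − e^(−k₂τ)).
e^(−k₁τ) = e^(−1.04×3.66) = e^(−3.806) = 0.02223; e^(−k₂τ) = e^(−3.030) = 0.04829.
C_N = 1.04×0.505/(0.828−1.04) × (0.02223−0.04829) = (-2.477)×(-0.02606) = 0.06457 mol/L.
C_M = C_{M0}e^(−k₁τ) = 0.01123 mol/L, so C_P = C_{M0}−C_M−C_N = 0.4292 mol/L; C_N/C_P = 0.150.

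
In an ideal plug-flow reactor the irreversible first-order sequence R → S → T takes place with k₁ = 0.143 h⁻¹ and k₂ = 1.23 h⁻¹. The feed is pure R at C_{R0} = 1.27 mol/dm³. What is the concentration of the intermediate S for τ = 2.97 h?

0.105 mol/dm³

The intermediate concentration in a first-order A→B→C sequence is C_S = k₁C_{R0}(e^(−k₁τ) − e^(−k₂τ))/(k₂−k₁).
e^(−k₁τ) = e^(−0.143×2.97) = e^(−0.4247) = 0.6540; e^(−k₂τ) = e^(−3.653) = 0.02591.
C_S = 0.143×1.27/(1.23−0.143) × (0.6540−0.02591) = 0.1671×0.6280 = 0.1049 mol/dm³.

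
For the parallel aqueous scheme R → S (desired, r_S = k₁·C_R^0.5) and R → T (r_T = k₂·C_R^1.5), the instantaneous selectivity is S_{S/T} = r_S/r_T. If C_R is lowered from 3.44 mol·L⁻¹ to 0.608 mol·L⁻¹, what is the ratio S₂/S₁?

S_{S/T} = (k₁/k₂)·C_R⁻¹, so S₂/S₁ = (C_{R,2}/C_{R,1})⁻¹.
= 3.44/0.608 = 5.66.
Selectivity toward S rises as C_R falls — low-concentration operation is favoured.

5.66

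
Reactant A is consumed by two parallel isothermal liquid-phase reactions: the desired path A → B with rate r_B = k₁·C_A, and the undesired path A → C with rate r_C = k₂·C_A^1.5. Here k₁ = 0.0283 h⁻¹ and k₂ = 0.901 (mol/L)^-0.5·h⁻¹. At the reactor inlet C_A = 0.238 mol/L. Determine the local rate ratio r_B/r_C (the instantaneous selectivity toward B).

0.0644

S_{B/C} = r_B/r_C = (k₁·C_A)/(k₂·C_A^1.5) = (k₁/k₂)·C_A^-0.5.
= (0.0283×0.2380) / (0.901×0.2380^1.5) = 0.006735/0.1046 = 0.0644.
The undesired path is higher order in A, so low C_A (CSTR or dilute feed) favours B.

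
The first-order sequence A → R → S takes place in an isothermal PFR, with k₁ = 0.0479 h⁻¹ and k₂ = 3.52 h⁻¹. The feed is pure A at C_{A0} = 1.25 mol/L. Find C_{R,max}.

At the optimum, C_{R,max}/C_{A0} = (k₁/k₂)^[k₂/(k₂−k₁)].
= (0.0479/3.52)^(3.52/(3.52−0.0479)) = (0.01361)^(1.014) = 0.01282.
C_{R,max} = 0.01282×1.25 = 0.0160 mol/L.

0.0160 mol/L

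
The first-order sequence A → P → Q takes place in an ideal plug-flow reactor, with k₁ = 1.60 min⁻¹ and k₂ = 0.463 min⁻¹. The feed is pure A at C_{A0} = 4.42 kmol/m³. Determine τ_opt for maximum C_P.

1.09 min

Setting dC_P/dτ = 0 gives τ_opt = ln(k₂/k₁)/(k₂−k₁).
= ln(0.463/1.60)/(0.463−1.60) = ln(0.2894)/-1.137 = -1.240/-1.137 = 1.09 min.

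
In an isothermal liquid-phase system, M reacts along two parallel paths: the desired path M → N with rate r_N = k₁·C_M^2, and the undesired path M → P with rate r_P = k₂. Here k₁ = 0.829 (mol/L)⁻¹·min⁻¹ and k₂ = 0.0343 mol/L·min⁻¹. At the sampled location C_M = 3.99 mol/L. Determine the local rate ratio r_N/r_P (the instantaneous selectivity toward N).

S_{N/P} = r_N/r_P = (k₁·C_M^2)/(k₂) = (k₁/k₂)·C_M^2.
= (0.829×3.990^2) / (0.0343) = 13.20/0.03430 = 385.

385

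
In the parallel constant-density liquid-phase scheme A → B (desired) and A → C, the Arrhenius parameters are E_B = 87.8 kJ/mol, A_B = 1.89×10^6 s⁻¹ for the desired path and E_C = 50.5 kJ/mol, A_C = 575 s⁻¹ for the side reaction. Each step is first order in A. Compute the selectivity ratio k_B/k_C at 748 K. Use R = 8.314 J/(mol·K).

Since both paths have the same order in A, the concentration cancels and S_{B/C} = k_B/k_C = (A_B/A_C)·exp[(E_C−E_B)/(RT)].
(E_C−E_B)/(RT) = (50.5−87.8)×10³/(8.314×748) = -37300/6219 = -5.998.
k_B/k_C = (1.89×10^6/575)·exp(-5.998) = 3287 × 0.002484 = 8.16.
Since E_B > E_C, raising the temperature improves selectivity toward B.

8.16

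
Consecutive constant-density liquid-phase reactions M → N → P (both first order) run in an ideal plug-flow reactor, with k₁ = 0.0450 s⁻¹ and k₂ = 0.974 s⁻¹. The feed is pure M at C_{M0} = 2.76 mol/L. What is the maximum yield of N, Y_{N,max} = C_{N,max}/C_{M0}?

0.0398

Evaluating C_N at τ_opt = ln(k₂/k₁)/(k₂−k₁) gives C_{N,max}/C_{M0} = (k₁/k₂)^[k₂/(k₂−k₁)].
= (0.0450/0.974)^(0.974/(0.974−0.0450)) = (0.04620)^(1.048) = 0.03981.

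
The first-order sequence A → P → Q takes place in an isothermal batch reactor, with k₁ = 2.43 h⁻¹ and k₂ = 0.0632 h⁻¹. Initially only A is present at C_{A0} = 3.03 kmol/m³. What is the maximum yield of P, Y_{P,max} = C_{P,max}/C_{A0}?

0.907

At the optimum, C_{P,max}/C_{A0} = (k₁/k₂)^[k₂/(k₂−k₁)].
= (2.43/0.0632)^(0.0632/(0.0632−2.43)) = (38.45)^(-0.02670) = 0.9072.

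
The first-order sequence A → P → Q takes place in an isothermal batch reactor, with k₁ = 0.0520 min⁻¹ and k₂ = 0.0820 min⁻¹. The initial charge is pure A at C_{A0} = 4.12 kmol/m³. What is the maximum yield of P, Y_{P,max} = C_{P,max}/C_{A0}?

For a first-order series the maximum intermediate yield is C_{P,max}/C_{A0} = (k₁/k₂)^[k₂/(k₂−k₁)].
= (0.0520/0.0820)^(0.0820/(0.0820−0.0520)) = (0.6341)^(2.733) = 0.2880.

0.288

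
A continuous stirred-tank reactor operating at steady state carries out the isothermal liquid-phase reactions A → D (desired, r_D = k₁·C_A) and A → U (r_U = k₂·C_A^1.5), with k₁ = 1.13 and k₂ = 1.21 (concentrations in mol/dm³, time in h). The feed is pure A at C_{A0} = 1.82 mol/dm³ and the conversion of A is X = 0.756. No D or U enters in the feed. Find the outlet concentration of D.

0.803 mol/dm³

Exit C_A = C_{A0}(1−X) = 1.82×0.244 = 0.4441 mol/dm³.
In a CSTR the entire volume is at exit conditions, so r_D = 1.13×0.4441 = 0.5018 and r_U = 1.21×0.4441^1.5 = 0.3581.
Fraction of consumed A going to D: r_D/(r_D+r_U) = 0.5836.
C_D = 0.5836·C_{A0}·X = 0.5836×1.82×0.756 = 0.803 mol/dm³.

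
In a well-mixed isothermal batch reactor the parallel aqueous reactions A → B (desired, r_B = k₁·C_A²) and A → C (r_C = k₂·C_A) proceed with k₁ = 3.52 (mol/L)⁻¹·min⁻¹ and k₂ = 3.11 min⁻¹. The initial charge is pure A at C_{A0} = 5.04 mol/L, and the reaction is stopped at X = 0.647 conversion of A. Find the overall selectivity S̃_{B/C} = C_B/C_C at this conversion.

C_A = C_{A0}(1−X) = 1.779 mol/L.
Along a PFR/batch, dC_C/dC_A = −r_C/(r_B+r_C) = −k₂/(k₂+k₁·C_A).
Integrating from C_{A0} to C_A: C_C = (3.11/3.52)·ln[(3.11+3.52·5.04)/(3.11+3.52·1.78)] = 0.8835·ln(20.85/9.373) = 0.7065 mol/L.
Then C_B = (C_{A0}−C_A) − C_C = 3.261 − 0.7065 = 2.554 mol/L.
S̃_{B/C} = C_B/C_C = 2.554/0.7065 = 3.62.

3.62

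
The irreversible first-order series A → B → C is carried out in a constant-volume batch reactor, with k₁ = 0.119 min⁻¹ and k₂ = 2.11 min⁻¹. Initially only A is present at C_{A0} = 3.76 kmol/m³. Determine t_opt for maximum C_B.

Setting dC_B/dt = 0 gives t_opt = ln(k₂/k₁)/(k₂−k₁).
= ln(2.11/0.119)/(2.11−0.119) = ln(17.73)/1.991 = 2.875/1.991 = 1.44 min.

1.44 min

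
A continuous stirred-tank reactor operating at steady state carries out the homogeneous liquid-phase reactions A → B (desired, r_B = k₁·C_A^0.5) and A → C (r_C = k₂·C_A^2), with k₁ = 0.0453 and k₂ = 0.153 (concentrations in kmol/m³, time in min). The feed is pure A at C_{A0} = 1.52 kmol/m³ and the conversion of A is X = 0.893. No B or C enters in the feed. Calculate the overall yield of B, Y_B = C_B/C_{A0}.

Exit C_A = C_{A0}(1−X) = 1.52×0.107 = 0.1626 kmol/m³.
In a CSTR the entire volume is at exit conditions, so r_B = 0.0453×0.1626^0.5 = 0.01827 and r_C = 0.153×0.1626^2 = 0.004047.
Fraction of consumed A going to B: r_B/(r_B+r_C) = 0.8186.
C_B = 0.8186·C_{A0}·X = 0.8186×1.52×0.893 = 1.11 kmol/m³; Y_B = C_B/C_{A0} = 0.731.

0.731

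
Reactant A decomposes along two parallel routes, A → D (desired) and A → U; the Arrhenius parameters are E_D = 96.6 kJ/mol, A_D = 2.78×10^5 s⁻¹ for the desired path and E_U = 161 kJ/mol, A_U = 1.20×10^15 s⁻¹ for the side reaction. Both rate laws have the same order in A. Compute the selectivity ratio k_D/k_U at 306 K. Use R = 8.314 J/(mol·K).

With equal orders, S_{D/U} = k_D/k_U = (A_D/A_U)·exp[(E_U−E_D)/(RT)].
(E_U−E_D)/(RT) = (161−96.6)×10³/(8.314×306) = 64400/2544 = 25.31.
k_D/k_U = (2.78×10^5/1.20×10^15)·exp(25.31) = 2.317×10^-10 × 9.853×10^10 = 22.8.

22.8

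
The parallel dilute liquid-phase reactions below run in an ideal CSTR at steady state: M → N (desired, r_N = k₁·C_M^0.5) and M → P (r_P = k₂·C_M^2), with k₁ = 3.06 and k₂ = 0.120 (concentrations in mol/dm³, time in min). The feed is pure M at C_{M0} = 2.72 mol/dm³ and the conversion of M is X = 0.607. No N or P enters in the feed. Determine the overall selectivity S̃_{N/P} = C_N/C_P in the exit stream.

Exit C_M = C_{M0}(1−X) = 2.72×0.393 = 1.069 mol/dm³.
Rates in a CSTR are evaluated at the outlet concentration: r_N = 3.06×1.069^0.5 = 3.164, r_P = 0.120×1.069^2 = 0.1371.
Overall selectivity = C_N/C_P = r_Nτ/(r_Pτ) = r_N/r_P = 23.1.

23.1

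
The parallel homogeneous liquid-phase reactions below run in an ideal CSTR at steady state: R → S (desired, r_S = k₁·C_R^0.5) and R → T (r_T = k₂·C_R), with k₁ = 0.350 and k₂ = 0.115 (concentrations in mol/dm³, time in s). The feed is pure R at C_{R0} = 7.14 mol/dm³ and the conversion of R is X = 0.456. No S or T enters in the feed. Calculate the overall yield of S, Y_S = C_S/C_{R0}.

Exit C_R = C_{R0}(1−X) = 7.14×0.544 = 3.884 mol/dm³.
A CSTR operates uniformly at the exit composition, giving r_S = 0.6898 and r_T = 0.4467 (each k·C_R^n at C_R = 3.884).
Fraction of consumed R going to S: r_S/(r_S+r_T) = 0.6070.
C_S = 0.6070·C_{R0}·X = 0.6070×7.14×0.456 = 1.98 mol/dm³; Y_S = C_S/C_{R0} = 0.277.

0.277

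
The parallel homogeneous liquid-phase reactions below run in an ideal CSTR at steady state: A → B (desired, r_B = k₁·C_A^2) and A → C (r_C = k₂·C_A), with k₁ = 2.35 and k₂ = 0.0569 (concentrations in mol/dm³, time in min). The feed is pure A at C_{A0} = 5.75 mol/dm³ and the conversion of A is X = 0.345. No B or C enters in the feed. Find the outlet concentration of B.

Exit C_A = C_{A0}(1−X) = 5.75×0.655 = 3.766 mol/dm³.
In a CSTR the entire volume is at exit conditions, so r_B = 2.35×3.766^2 = 33.33 and r_C = 0.0569×3.766 = 0.2143.
Fraction of consumed A going to B: r_B/(r_B+r_C) = 0.9936.
C_B = 0.9936·C_{A0}·X = 0.9936×5.75×0.345 = 1.97 mol/dm³.

1.97 mol/dm³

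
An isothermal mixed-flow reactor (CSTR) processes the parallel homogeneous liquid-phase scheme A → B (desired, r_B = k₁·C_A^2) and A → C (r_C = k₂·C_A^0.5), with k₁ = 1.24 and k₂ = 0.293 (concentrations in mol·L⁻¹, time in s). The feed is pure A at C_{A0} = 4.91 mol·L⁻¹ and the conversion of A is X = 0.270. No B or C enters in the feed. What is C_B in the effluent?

Exit C_A = C_{A0}(1−X) = 4.91×0.730 = 3.584 mol·L⁻¹.
A CSTR operates uniformly at the exit composition, giving r_B = 15.93 and r_C = 0.5547 (each k·C_A^n at C_A = 3.584).
Fraction of consumed A going to B: r_B/(r_B+r_C) = 0.9664.
C_B = 0.9664·C_{A0}·X = 0.9664×4.91×0.270 = 1.28 mol·L⁻¹.

1.28 mol·L⁻¹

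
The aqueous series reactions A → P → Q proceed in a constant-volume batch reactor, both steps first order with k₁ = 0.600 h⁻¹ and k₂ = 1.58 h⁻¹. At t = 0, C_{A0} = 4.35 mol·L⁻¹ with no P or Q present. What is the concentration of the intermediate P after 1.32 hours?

Solving the coupled first-order balances gives C_P(t) = [k₁/(k₂−k₁)]·C_{A0}·(e^(−k₁t) − e^(−k₂t)).
e^(−k₁t) = e^(−0.600×1.32) = e^(−0.7920) = 0.4529; e^(−k₂t) = e^(−2.086) = 0.1242.
C_P = 0.600×4.35/(1.58−0.600) × (0.4529−0.1242) = 2.663×0.3287 = 0.8754 mol·L⁻¹.

0.875 mol·L⁻¹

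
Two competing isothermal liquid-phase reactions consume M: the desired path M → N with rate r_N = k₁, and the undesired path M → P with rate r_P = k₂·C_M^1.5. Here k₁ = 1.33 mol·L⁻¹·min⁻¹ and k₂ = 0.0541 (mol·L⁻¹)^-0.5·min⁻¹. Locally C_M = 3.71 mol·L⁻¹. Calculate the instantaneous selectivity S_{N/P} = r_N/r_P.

S_{N/P} = r_N/r_P = (k₁)/(k₂·C_M^1.5) = (k₁/k₂)·C_M^-1.5.
= (1.33) / (0.0541×3.710^1.5) = 1.330/0.3866 = 3.44.
The undesired path is higher order in M, so low C_M (CSTR or dilute feed) favours N.

3.44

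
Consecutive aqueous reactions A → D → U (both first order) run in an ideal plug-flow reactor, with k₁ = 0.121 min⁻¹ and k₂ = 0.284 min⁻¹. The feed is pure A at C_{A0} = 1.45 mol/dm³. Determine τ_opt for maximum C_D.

Setting dC_D/dτ = 0 gives τ_opt = ln(k₂/k₁)/(k₂−k₁).
= ln(0.284/0.121)/(0.284−0.121) = ln(2.347)/0.1630 = 0.8532/0.1630 = 5.23 min.

5.23 min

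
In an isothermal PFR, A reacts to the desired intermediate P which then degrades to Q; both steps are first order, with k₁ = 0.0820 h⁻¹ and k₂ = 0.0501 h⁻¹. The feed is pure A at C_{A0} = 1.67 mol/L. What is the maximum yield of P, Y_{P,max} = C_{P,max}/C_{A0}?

For a first-order series the maximum intermediate yield is C_{P,max}/C_{A0} = (k₁/k₂)^[k₂/(k₂−k₁)].
= (0.0820/0.0501)^(0.0501/(0.0501−0.0820)) = (1.637)^(-1.571) = 0.4613.

0.461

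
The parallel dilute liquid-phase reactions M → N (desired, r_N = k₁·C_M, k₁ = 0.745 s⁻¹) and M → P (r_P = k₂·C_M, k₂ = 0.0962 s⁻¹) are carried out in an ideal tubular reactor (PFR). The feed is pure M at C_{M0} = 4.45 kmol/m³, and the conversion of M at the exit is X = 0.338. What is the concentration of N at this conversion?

C_M = C_{M0}(1−X) = 2.946 kmol/m³.
Both paths are first order in M, so the instantaneous fraction to N is constant: dC_N/d(−C_M) = k₁/(k₁+k₂) = 0.8856.
C_N = 0.8856·(C_{M0}−C_M) = 0.8856×1.504 = 1.33 kmol/m³.

1.33 kmol/m³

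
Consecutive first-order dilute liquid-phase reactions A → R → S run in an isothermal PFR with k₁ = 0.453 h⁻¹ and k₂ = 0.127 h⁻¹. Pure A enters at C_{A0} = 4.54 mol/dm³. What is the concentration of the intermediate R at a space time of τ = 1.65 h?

2.13 mol/dm³

The intermediate concentration in a first-order A→B→C sequence is C_R = k₁C_{A0}(e^(−k₁τ) − e^(−k₂τ))/(k₂−k₁).
e^(−k₁τ) = e^(−0.453×1.65) = e^(−0.7474) = 0.4736; e^(−k₂τ) = e^(−0.2095) = 0.8109.
C_R = 0.453×4.54/(0.127−0.453) × (0.4736−0.8109) = (-6.309)×(-0.3374) = 2.128 mol/dm³.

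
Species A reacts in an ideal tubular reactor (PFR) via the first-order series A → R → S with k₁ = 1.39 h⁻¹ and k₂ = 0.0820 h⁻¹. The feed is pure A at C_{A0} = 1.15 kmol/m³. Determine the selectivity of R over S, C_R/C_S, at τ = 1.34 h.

13.7

For first-order series with pure A initially, C_R(τ) = k₁C_{A0}/(k₂−k₁)·(e^(−k₁τ) − e^(−k₂τ)).
e^(−k₁τ) = e^(−1.39×1.34) = e^(−1.863) = 0.1553; e^(−k₂τ) = e^(−0.1099) = 0.8959.
C_R = 1.39×1.15/(0.0820−1.39) × (0.1553−0.8959) = (-1.222)×(-0.7407) = 0.9052 kmol/m³.
C_A = C_{A0}e^(−k₁τ) = 0.1786 kmol/m³, so C_S = C_{A0}−C_A−C_R = 0.06627 kmol/m³; C_R/C_S = 13.7.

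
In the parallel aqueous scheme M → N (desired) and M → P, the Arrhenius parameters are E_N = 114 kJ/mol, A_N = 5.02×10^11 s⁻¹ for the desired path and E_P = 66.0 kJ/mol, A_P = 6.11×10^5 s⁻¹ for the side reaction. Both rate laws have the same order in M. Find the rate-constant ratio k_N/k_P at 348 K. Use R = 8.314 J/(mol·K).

Since both paths have the same order in M, the concentration cancels and S_{N/P} = k_N/k_P = (A_N/A_P)·exp[(E_P−E_N)/(RT)].
(E_P−E_N)/(RT) = (66.0−114)×10³/(8.314×348) = -48000/2893 = -16.59.
k_N/k_P = (5.02×10^11/6.11×10^5)·exp(-16.59) = 8.216×10^5 × 6.237×10^-8 = 0.0512.

0.0512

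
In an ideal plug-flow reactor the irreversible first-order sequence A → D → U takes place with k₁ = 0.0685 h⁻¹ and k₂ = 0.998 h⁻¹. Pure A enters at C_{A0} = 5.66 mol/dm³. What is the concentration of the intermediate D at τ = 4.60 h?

0.300 mol/dm³

The intermediate concentration in a first-order A→B→C sequence is C_D = k₁C_{A0}(e^(−k₁τ) − e^(−k₂τ))/(k₂−k₁).
e^(−k₁τ) = e^(−0.0685×4.60) = e^(−0.3151) = 0.7297; e^(−k₂τ) = e^(−4.591) = 0.01014.
C_D = 0.0685×5.66/(0.998−0.0685) × (0.7297−0.01014) = 0.4171×0.7196 = 0.3001 mol/dm³.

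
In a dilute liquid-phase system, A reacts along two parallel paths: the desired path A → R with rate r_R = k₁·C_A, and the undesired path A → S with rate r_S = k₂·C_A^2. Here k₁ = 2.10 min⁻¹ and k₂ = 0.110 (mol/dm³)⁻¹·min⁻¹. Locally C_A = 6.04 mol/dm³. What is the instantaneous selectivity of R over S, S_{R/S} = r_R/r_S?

S_{R/S} = r_R/r_S = (k₁·C_A)/(k₂·C_A^2) = (k₁/k₂)·C_A⁻¹.
= (2.10×6.040) / (0.110×6.040^2) = 12.68/4.013 = 3.16.
The undesired path is higher order in A, so low C_A (CSTR or dilute feed) favours R.

3.16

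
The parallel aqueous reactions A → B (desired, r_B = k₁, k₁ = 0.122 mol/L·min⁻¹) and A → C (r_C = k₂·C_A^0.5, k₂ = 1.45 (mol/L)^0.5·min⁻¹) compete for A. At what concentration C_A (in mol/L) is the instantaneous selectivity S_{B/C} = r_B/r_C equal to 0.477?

0.0311 mol/L

S_{B/C} = (k₁/k₂)·C_A^-0.5 ⇒ C_A = (S·k₂/k₁)^(-2).
= (0.477×1.45/0.122)^(-2) = (5.669)^(-2) = 0.0311 mol/L.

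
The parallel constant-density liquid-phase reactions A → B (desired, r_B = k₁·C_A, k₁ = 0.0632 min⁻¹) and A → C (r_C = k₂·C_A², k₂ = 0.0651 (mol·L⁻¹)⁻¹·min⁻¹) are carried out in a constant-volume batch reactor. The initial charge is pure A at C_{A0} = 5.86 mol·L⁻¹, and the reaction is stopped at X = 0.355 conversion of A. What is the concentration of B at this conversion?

C_A = C_{A0}(1−X) = 3.780 mol·L⁻¹.
Along a PFR/batch, dC_B/dC_A = −r_B/(r_B+r_C) = −k₁/(k₁+k₂·C_A).
Integrating from C_{A0} to C_A: C_B = (0.0632/0.0651)·ln[(0.0632+0.0651·5.86)/(0.0632+0.0651·3.78)] = 0.9708·ln(0.4447/0.3093) = 0.3526 mol·L⁻¹.

0.353 mol·L⁻¹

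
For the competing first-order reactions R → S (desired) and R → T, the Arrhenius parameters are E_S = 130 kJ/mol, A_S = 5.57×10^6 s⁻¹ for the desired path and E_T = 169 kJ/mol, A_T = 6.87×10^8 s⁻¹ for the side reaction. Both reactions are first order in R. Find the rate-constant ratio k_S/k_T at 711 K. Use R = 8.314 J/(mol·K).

With equal orders, S_{S/T} = k_S/k_T = (A_S/A_T)·exp[(E_T−E_S)/(RT)].
(E_T−E_S)/(RT) = (169−130)×10³/(8.314×711) = 39000/5911 = 6.598.
k_S/k_T = (5.57×10^6/6.87×10^8)·exp(6.598) = 0.008108 × 733.3 = 5.95.

5.95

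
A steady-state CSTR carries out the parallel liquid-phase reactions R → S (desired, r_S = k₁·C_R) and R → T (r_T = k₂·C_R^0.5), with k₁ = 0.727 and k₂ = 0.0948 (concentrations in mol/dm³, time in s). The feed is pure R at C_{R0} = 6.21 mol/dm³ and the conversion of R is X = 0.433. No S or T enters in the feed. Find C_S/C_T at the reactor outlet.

14.4

Exit C_R = C_{R0}(1−X) = 6.21×0.567 = 3.521 mol/dm³.
Rates in a CSTR are evaluated at the outlet concentration: r_S = 0.727×3.521 = 2.560, r_T = 0.0948×3.521^0.5 = 0.1779.
Overall selectivity = C_S/C_T = r_Sτ/(r_Tτ) = r_S/r_T = 14.4.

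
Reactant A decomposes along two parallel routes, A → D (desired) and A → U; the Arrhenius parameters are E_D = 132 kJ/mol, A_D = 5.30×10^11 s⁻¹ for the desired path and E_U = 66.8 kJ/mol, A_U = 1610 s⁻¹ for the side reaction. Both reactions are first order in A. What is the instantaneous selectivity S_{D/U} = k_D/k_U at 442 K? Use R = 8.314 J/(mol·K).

6.49

With equal orders, S_{D/U} = k_D/k_U = (A_D/A_U)·exp[(E_U−E_D)/(RT)].
(E_U−E_D)/(RT) = (66.8−132)×10³/(8.314×442) = -65200/3675 = -17.74.
k_D/k_U = (5.30×10^11/1610)·exp(-17.74) = 3.292×10^8 × 1.970×10^-8 = 6.49.
Since E_D > E_U, raising the temperature improves selectivity toward D.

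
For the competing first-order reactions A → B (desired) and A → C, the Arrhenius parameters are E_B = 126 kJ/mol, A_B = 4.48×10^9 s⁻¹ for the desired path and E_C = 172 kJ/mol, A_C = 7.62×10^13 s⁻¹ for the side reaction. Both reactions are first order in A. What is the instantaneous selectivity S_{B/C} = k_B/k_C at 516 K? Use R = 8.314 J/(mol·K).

2.67

Since both paths have the same order in A, the concentration cancels and S_{B/C} = k_B/k_C = (A_B/A_C)·exp[(E_C−E_B)/(RT)].
(E_C−E_B)/(RT) = (172−126)×10³/(8.314×516) = 46000/4290 = 10.72.
k_B/k_C = (4.48×10^9/7.62×10^13)·exp(10.72) = 5.879×10^-5 × 45367 = 2.67.
Since E_B < E_C, lowering the temperature improves selectivity toward B.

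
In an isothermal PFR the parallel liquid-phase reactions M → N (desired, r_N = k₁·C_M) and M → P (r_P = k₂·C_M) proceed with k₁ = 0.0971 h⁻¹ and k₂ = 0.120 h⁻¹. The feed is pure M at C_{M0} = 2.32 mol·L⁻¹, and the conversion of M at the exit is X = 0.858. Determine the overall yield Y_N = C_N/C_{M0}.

0.384

C_M = C_{M0}(1−X) = 0.3294 mol·L⁻¹.
Both paths are first order in M, so the instantaneous fraction to N is constant: dC_N/d(−C_M) = k₁/(k₁+k₂) = 0.4473.
C_N = 0.4473·(C_{M0}−C_M) = 0.4473×1.991 = 0.890 mol·L⁻¹.
Y_N = C_N/C_{M0} = 0.8903/2.32 = 0.384.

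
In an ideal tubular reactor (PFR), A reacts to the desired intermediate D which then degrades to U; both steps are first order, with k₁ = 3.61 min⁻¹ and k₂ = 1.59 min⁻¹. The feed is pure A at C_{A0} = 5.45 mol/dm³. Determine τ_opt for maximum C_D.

0.406 min

For first-order series the maximum of C_D occurs at τ_opt = ln(k₂/k₁)/(k₂−k₁).
= ln(1.59/3.61)/(1.59−3.61) = ln(0.4404)/-2.020 = -0.8200/-2.020 = 0.406 min.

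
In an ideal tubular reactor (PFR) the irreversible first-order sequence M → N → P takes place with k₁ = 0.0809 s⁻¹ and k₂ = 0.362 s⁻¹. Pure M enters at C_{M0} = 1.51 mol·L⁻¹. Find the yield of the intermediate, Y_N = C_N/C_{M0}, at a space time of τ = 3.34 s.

Solving the coupled first-order balances gives C_N(τ) = [k₁/(k₂−k₁)]·C_{M0}·(e^(−k₁τ) − e^(−k₂τ)).
e^(−k₁τ) = e^(−0.0809×3.34) = e^(−0.2702) = 0.7632; e^(−k₂τ) = e^(−1.209) = 0.2985.
C_N = 0.0809×1.51/(0.362−0.0809) × (0.7632−0.2985) = 0.4346×0.4648 = 0.2020 mol·L⁻¹.
Y_N = C_N/C_{M0} = 0.2020/1.51 = 0.134.

0.134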